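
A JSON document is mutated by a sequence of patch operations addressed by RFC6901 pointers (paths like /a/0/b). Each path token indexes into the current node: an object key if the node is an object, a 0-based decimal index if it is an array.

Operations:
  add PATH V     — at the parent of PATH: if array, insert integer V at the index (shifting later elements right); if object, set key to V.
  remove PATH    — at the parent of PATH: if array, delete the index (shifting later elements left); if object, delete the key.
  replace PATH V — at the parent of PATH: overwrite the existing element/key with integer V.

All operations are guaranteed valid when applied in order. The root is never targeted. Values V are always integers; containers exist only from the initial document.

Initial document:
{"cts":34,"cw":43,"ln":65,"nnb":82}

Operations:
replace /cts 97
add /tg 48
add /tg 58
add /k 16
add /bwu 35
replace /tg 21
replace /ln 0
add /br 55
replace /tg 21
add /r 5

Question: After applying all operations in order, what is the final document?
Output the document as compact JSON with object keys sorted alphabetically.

Answer: {"br":55,"bwu":35,"cts":97,"cw":43,"k":16,"ln":0,"nnb":82,"r":5,"tg":21}

Derivation:
After op 1 (replace /cts 97): {"cts":97,"cw":43,"ln":65,"nnb":82}
After op 2 (add /tg 48): {"cts":97,"cw":43,"ln":65,"nnb":82,"tg":48}
After op 3 (add /tg 58): {"cts":97,"cw":43,"ln":65,"nnb":82,"tg":58}
After op 4 (add /k 16): {"cts":97,"cw":43,"k":16,"ln":65,"nnb":82,"tg":58}
After op 5 (add /bwu 35): {"bwu":35,"cts":97,"cw":43,"k":16,"ln":65,"nnb":82,"tg":58}
After op 6 (replace /tg 21): {"bwu":35,"cts":97,"cw":43,"k":16,"ln":65,"nnb":82,"tg":21}
After op 7 (replace /ln 0): {"bwu":35,"cts":97,"cw":43,"k":16,"ln":0,"nnb":82,"tg":21}
After op 8 (add /br 55): {"br":55,"bwu":35,"cts":97,"cw":43,"k":16,"ln":0,"nnb":82,"tg":21}
After op 9 (replace /tg 21): {"br":55,"bwu":35,"cts":97,"cw":43,"k":16,"ln":0,"nnb":82,"tg":21}
After op 10 (add /r 5): {"br":55,"bwu":35,"cts":97,"cw":43,"k":16,"ln":0,"nnb":82,"r":5,"tg":21}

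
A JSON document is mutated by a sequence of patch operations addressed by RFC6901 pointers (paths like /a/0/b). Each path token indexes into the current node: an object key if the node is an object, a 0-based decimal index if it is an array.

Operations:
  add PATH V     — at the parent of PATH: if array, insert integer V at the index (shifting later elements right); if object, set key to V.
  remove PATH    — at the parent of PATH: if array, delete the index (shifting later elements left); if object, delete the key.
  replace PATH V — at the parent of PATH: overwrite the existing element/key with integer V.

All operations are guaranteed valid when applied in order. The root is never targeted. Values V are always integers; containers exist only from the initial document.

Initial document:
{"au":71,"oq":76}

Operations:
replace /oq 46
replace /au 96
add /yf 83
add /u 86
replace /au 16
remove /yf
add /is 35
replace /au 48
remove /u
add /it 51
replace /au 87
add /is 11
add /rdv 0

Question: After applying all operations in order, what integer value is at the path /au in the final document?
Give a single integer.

Answer: 87

Derivation:
After op 1 (replace /oq 46): {"au":71,"oq":46}
After op 2 (replace /au 96): {"au":96,"oq":46}
After op 3 (add /yf 83): {"au":96,"oq":46,"yf":83}
After op 4 (add /u 86): {"au":96,"oq":46,"u":86,"yf":83}
After op 5 (replace /au 16): {"au":16,"oq":46,"u":86,"yf":83}
After op 6 (remove /yf): {"au":16,"oq":46,"u":86}
After op 7 (add /is 35): {"au":16,"is":35,"oq":46,"u":86}
After op 8 (replace /au 48): {"au":48,"is":35,"oq":46,"u":86}
After op 9 (remove /u): {"au":48,"is":35,"oq":46}
After op 10 (add /it 51): {"au":48,"is":35,"it":51,"oq":46}
After op 11 (replace /au 87): {"au":87,"is":35,"it":51,"oq":46}
After op 12 (add /is 11): {"au":87,"is":11,"it":51,"oq":46}
After op 13 (add /rdv 0): {"au":87,"is":11,"it":51,"oq":46,"rdv":0}
Value at /au: 87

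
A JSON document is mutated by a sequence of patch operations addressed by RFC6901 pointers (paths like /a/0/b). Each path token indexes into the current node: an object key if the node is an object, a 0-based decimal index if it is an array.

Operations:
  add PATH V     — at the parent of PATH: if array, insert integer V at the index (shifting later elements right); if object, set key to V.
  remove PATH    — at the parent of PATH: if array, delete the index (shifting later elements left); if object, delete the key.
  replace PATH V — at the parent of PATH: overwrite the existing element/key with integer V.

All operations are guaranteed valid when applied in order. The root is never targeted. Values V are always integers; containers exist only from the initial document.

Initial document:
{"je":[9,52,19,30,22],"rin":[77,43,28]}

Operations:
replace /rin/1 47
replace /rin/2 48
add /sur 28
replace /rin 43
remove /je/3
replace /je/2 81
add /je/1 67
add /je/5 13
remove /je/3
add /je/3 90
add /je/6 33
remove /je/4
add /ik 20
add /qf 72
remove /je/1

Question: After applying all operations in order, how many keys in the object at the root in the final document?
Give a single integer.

After op 1 (replace /rin/1 47): {"je":[9,52,19,30,22],"rin":[77,47,28]}
After op 2 (replace /rin/2 48): {"je":[9,52,19,30,22],"rin":[77,47,48]}
After op 3 (add /sur 28): {"je":[9,52,19,30,22],"rin":[77,47,48],"sur":28}
After op 4 (replace /rin 43): {"je":[9,52,19,30,22],"rin":43,"sur":28}
After op 5 (remove /je/3): {"je":[9,52,19,22],"rin":43,"sur":28}
After op 6 (replace /je/2 81): {"je":[9,52,81,22],"rin":43,"sur":28}
After op 7 (add /je/1 67): {"je":[9,67,52,81,22],"rin":43,"sur":28}
After op 8 (add /je/5 13): {"je":[9,67,52,81,22,13],"rin":43,"sur":28}
After op 9 (remove /je/3): {"je":[9,67,52,22,13],"rin":43,"sur":28}
After op 10 (add /je/3 90): {"je":[9,67,52,90,22,13],"rin":43,"sur":28}
After op 11 (add /je/6 33): {"je":[9,67,52,90,22,13,33],"rin":43,"sur":28}
After op 12 (remove /je/4): {"je":[9,67,52,90,13,33],"rin":43,"sur":28}
After op 13 (add /ik 20): {"ik":20,"je":[9,67,52,90,13,33],"rin":43,"sur":28}
After op 14 (add /qf 72): {"ik":20,"je":[9,67,52,90,13,33],"qf":72,"rin":43,"sur":28}
After op 15 (remove /je/1): {"ik":20,"je":[9,52,90,13,33],"qf":72,"rin":43,"sur":28}
Size at the root: 5

Answer: 5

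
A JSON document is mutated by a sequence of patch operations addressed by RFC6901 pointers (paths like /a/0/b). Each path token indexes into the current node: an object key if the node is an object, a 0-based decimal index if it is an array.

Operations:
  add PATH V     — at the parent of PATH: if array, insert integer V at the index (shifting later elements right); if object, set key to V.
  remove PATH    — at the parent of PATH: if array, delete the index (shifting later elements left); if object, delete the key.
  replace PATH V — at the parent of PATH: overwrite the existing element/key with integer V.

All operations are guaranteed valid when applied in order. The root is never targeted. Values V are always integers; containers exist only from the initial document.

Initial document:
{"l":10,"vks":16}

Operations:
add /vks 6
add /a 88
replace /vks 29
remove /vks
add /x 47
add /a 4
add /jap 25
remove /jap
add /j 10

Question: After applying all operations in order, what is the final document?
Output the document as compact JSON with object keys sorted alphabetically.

Answer: {"a":4,"j":10,"l":10,"x":47}

Derivation:
After op 1 (add /vks 6): {"l":10,"vks":6}
After op 2 (add /a 88): {"a":88,"l":10,"vks":6}
After op 3 (replace /vks 29): {"a":88,"l":10,"vks":29}
After op 4 (remove /vks): {"a":88,"l":10}
After op 5 (add /x 47): {"a":88,"l":10,"x":47}
After op 6 (add /a 4): {"a":4,"l":10,"x":47}
After op 7 (add /jap 25): {"a":4,"jap":25,"l":10,"x":47}
After op 8 (remove /jap): {"a":4,"l":10,"x":47}
After op 9 (add /j 10): {"a":4,"j":10,"l":10,"x":47}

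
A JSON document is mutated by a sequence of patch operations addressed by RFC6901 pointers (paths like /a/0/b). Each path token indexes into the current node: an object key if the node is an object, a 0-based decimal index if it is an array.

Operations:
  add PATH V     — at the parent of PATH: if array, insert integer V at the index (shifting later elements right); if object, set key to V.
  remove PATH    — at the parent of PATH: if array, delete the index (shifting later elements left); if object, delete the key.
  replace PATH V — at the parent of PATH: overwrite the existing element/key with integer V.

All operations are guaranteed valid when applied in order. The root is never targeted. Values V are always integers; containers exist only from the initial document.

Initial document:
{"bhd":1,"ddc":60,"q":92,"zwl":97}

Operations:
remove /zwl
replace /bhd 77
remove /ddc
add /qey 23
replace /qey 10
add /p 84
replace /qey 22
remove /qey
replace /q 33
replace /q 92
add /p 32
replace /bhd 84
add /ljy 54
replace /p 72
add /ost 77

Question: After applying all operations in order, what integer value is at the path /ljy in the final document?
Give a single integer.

Answer: 54

Derivation:
After op 1 (remove /zwl): {"bhd":1,"ddc":60,"q":92}
After op 2 (replace /bhd 77): {"bhd":77,"ddc":60,"q":92}
After op 3 (remove /ddc): {"bhd":77,"q":92}
After op 4 (add /qey 23): {"bhd":77,"q":92,"qey":23}
After op 5 (replace /qey 10): {"bhd":77,"q":92,"qey":10}
After op 6 (add /p 84): {"bhd":77,"p":84,"q":92,"qey":10}
After op 7 (replace /qey 22): {"bhd":77,"p":84,"q":92,"qey":22}
After op 8 (remove /qey): {"bhd":77,"p":84,"q":92}
After op 9 (replace /q 33): {"bhd":77,"p":84,"q":33}
After op 10 (replace /q 92): {"bhd":77,"p":84,"q":92}
After op 11 (add /p 32): {"bhd":77,"p":32,"q":92}
After op 12 (replace /bhd 84): {"bhd":84,"p":32,"q":92}
After op 13 (add /ljy 54): {"bhd":84,"ljy":54,"p":32,"q":92}
After op 14 (replace /p 72): {"bhd":84,"ljy":54,"p":72,"q":92}
After op 15 (add /ost 77): {"bhd":84,"ljy":54,"ost":77,"p":72,"q":92}
Value at /ljy: 54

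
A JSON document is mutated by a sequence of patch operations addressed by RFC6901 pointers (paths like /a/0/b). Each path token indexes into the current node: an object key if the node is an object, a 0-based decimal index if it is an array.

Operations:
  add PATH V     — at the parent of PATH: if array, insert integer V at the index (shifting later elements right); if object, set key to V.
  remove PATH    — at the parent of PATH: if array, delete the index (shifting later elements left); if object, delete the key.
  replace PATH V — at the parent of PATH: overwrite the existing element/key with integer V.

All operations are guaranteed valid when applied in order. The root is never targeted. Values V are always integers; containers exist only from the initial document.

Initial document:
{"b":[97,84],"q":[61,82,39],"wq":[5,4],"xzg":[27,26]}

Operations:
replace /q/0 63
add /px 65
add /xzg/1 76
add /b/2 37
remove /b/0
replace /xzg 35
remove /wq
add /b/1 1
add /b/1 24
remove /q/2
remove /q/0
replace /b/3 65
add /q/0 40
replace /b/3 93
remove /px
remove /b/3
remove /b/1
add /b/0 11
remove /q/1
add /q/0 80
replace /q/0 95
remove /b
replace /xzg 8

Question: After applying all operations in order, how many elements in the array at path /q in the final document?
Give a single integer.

After op 1 (replace /q/0 63): {"b":[97,84],"q":[63,82,39],"wq":[5,4],"xzg":[27,26]}
After op 2 (add /px 65): {"b":[97,84],"px":65,"q":[63,82,39],"wq":[5,4],"xzg":[27,26]}
After op 3 (add /xzg/1 76): {"b":[97,84],"px":65,"q":[63,82,39],"wq":[5,4],"xzg":[27,76,26]}
After op 4 (add /b/2 37): {"b":[97,84,37],"px":65,"q":[63,82,39],"wq":[5,4],"xzg":[27,76,26]}
After op 5 (remove /b/0): {"b":[84,37],"px":65,"q":[63,82,39],"wq":[5,4],"xzg":[27,76,26]}
After op 6 (replace /xzg 35): {"b":[84,37],"px":65,"q":[63,82,39],"wq":[5,4],"xzg":35}
After op 7 (remove /wq): {"b":[84,37],"px":65,"q":[63,82,39],"xzg":35}
After op 8 (add /b/1 1): {"b":[84,1,37],"px":65,"q":[63,82,39],"xzg":35}
After op 9 (add /b/1 24): {"b":[84,24,1,37],"px":65,"q":[63,82,39],"xzg":35}
After op 10 (remove /q/2): {"b":[84,24,1,37],"px":65,"q":[63,82],"xzg":35}
After op 11 (remove /q/0): {"b":[84,24,1,37],"px":65,"q":[82],"xzg":35}
After op 12 (replace /b/3 65): {"b":[84,24,1,65],"px":65,"q":[82],"xzg":35}
After op 13 (add /q/0 40): {"b":[84,24,1,65],"px":65,"q":[40,82],"xzg":35}
After op 14 (replace /b/3 93): {"b":[84,24,1,93],"px":65,"q":[40,82],"xzg":35}
After op 15 (remove /px): {"b":[84,24,1,93],"q":[40,82],"xzg":35}
After op 16 (remove /b/3): {"b":[84,24,1],"q":[40,82],"xzg":35}
After op 17 (remove /b/1): {"b":[84,1],"q":[40,82],"xzg":35}
After op 18 (add /b/0 11): {"b":[11,84,1],"q":[40,82],"xzg":35}
After op 19 (remove /q/1): {"b":[11,84,1],"q":[40],"xzg":35}
After op 20 (add /q/0 80): {"b":[11,84,1],"q":[80,40],"xzg":35}
After op 21 (replace /q/0 95): {"b":[11,84,1],"q":[95,40],"xzg":35}
After op 22 (remove /b): {"q":[95,40],"xzg":35}
After op 23 (replace /xzg 8): {"q":[95,40],"xzg":8}
Size at path /q: 2

Answer: 2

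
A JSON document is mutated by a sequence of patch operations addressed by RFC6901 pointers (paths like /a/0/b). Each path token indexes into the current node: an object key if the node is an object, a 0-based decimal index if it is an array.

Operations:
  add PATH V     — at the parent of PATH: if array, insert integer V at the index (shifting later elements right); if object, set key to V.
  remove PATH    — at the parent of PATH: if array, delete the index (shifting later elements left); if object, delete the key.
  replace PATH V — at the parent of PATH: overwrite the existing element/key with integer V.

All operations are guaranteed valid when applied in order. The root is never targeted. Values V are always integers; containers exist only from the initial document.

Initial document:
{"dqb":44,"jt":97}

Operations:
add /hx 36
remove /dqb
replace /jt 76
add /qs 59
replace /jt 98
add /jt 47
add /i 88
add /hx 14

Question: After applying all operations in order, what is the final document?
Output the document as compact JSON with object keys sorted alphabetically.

After op 1 (add /hx 36): {"dqb":44,"hx":36,"jt":97}
After op 2 (remove /dqb): {"hx":36,"jt":97}
After op 3 (replace /jt 76): {"hx":36,"jt":76}
After op 4 (add /qs 59): {"hx":36,"jt":76,"qs":59}
After op 5 (replace /jt 98): {"hx":36,"jt":98,"qs":59}
After op 6 (add /jt 47): {"hx":36,"jt":47,"qs":59}
After op 7 (add /i 88): {"hx":36,"i":88,"jt":47,"qs":59}
After op 8 (add /hx 14): {"hx":14,"i":88,"jt":47,"qs":59}

Answer: {"hx":14,"i":88,"jt":47,"qs":59}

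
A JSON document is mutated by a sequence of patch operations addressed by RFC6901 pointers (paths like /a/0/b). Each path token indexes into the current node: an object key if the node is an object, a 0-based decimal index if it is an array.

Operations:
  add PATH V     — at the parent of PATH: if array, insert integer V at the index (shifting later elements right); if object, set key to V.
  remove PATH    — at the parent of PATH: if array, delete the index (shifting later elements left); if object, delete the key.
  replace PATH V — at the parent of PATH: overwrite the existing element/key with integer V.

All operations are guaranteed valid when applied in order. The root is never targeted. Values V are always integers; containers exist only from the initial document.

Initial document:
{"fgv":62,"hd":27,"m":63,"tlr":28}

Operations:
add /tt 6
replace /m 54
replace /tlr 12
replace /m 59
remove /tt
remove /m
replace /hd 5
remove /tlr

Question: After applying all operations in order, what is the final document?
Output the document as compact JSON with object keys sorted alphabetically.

After op 1 (add /tt 6): {"fgv":62,"hd":27,"m":63,"tlr":28,"tt":6}
After op 2 (replace /m 54): {"fgv":62,"hd":27,"m":54,"tlr":28,"tt":6}
After op 3 (replace /tlr 12): {"fgv":62,"hd":27,"m":54,"tlr":12,"tt":6}
After op 4 (replace /m 59): {"fgv":62,"hd":27,"m":59,"tlr":12,"tt":6}
After op 5 (remove /tt): {"fgv":62,"hd":27,"m":59,"tlr":12}
After op 6 (remove /m): {"fgv":62,"hd":27,"tlr":12}
After op 7 (replace /hd 5): {"fgv":62,"hd":5,"tlr":12}
After op 8 (remove /tlr): {"fgv":62,"hd":5}

Answer: {"fgv":62,"hd":5}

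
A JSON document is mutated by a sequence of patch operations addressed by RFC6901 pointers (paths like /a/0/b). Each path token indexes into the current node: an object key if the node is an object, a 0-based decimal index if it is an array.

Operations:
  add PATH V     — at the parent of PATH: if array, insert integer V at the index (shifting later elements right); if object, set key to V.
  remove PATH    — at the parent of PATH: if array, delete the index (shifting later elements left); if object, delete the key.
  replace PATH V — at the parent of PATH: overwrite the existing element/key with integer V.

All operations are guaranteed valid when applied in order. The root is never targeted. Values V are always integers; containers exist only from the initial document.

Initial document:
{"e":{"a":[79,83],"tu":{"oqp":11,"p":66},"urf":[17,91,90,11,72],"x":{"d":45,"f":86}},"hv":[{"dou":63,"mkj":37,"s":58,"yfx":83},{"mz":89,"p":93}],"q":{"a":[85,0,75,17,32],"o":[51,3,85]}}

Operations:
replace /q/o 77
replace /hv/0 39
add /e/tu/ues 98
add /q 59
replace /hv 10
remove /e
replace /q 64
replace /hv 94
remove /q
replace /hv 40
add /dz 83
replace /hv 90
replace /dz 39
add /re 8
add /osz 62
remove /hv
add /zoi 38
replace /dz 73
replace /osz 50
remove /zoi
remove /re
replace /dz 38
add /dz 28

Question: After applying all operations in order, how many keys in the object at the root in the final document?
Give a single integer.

After op 1 (replace /q/o 77): {"e":{"a":[79,83],"tu":{"oqp":11,"p":66},"urf":[17,91,90,11,72],"x":{"d":45,"f":86}},"hv":[{"dou":63,"mkj":37,"s":58,"yfx":83},{"mz":89,"p":93}],"q":{"a":[85,0,75,17,32],"o":77}}
After op 2 (replace /hv/0 39): {"e":{"a":[79,83],"tu":{"oqp":11,"p":66},"urf":[17,91,90,11,72],"x":{"d":45,"f":86}},"hv":[39,{"mz":89,"p":93}],"q":{"a":[85,0,75,17,32],"o":77}}
After op 3 (add /e/tu/ues 98): {"e":{"a":[79,83],"tu":{"oqp":11,"p":66,"ues":98},"urf":[17,91,90,11,72],"x":{"d":45,"f":86}},"hv":[39,{"mz":89,"p":93}],"q":{"a":[85,0,75,17,32],"o":77}}
After op 4 (add /q 59): {"e":{"a":[79,83],"tu":{"oqp":11,"p":66,"ues":98},"urf":[17,91,90,11,72],"x":{"d":45,"f":86}},"hv":[39,{"mz":89,"p":93}],"q":59}
After op 5 (replace /hv 10): {"e":{"a":[79,83],"tu":{"oqp":11,"p":66,"ues":98},"urf":[17,91,90,11,72],"x":{"d":45,"f":86}},"hv":10,"q":59}
After op 6 (remove /e): {"hv":10,"q":59}
After op 7 (replace /q 64): {"hv":10,"q":64}
After op 8 (replace /hv 94): {"hv":94,"q":64}
After op 9 (remove /q): {"hv":94}
After op 10 (replace /hv 40): {"hv":40}
After op 11 (add /dz 83): {"dz":83,"hv":40}
After op 12 (replace /hv 90): {"dz":83,"hv":90}
After op 13 (replace /dz 39): {"dz":39,"hv":90}
After op 14 (add /re 8): {"dz":39,"hv":90,"re":8}
After op 15 (add /osz 62): {"dz":39,"hv":90,"osz":62,"re":8}
After op 16 (remove /hv): {"dz":39,"osz":62,"re":8}
After op 17 (add /zoi 38): {"dz":39,"osz":62,"re":8,"zoi":38}
After op 18 (replace /dz 73): {"dz":73,"osz":62,"re":8,"zoi":38}
After op 19 (replace /osz 50): {"dz":73,"osz":50,"re":8,"zoi":38}
After op 20 (remove /zoi): {"dz":73,"osz":50,"re":8}
After op 21 (remove /re): {"dz":73,"osz":50}
After op 22 (replace /dz 38): {"dz":38,"osz":50}
After op 23 (add /dz 28): {"dz":28,"osz":50}
Size at the root: 2

Answer: 2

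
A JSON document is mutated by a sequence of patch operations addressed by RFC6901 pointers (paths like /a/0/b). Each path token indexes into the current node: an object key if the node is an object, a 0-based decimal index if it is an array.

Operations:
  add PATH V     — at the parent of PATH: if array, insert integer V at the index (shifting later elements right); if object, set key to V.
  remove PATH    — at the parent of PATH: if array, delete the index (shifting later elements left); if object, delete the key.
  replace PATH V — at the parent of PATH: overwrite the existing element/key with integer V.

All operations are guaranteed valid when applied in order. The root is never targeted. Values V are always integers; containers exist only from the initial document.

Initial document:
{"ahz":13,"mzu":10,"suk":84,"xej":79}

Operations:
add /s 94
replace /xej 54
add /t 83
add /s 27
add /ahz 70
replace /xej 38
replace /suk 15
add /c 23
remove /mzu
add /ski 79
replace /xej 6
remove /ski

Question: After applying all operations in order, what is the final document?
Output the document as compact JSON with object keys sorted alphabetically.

Answer: {"ahz":70,"c":23,"s":27,"suk":15,"t":83,"xej":6}

Derivation:
After op 1 (add /s 94): {"ahz":13,"mzu":10,"s":94,"suk":84,"xej":79}
After op 2 (replace /xej 54): {"ahz":13,"mzu":10,"s":94,"suk":84,"xej":54}
After op 3 (add /t 83): {"ahz":13,"mzu":10,"s":94,"suk":84,"t":83,"xej":54}
After op 4 (add /s 27): {"ahz":13,"mzu":10,"s":27,"suk":84,"t":83,"xej":54}
After op 5 (add /ahz 70): {"ahz":70,"mzu":10,"s":27,"suk":84,"t":83,"xej":54}
After op 6 (replace /xej 38): {"ahz":70,"mzu":10,"s":27,"suk":84,"t":83,"xej":38}
After op 7 (replace /suk 15): {"ahz":70,"mzu":10,"s":27,"suk":15,"t":83,"xej":38}
After op 8 (add /c 23): {"ahz":70,"c":23,"mzu":10,"s":27,"suk":15,"t":83,"xej":38}
After op 9 (remove /mzu): {"ahz":70,"c":23,"s":27,"suk":15,"t":83,"xej":38}
After op 10 (add /ski 79): {"ahz":70,"c":23,"s":27,"ski":79,"suk":15,"t":83,"xej":38}
After op 11 (replace /xej 6): {"ahz":70,"c":23,"s":27,"ski":79,"suk":15,"t":83,"xej":6}
After op 12 (remove /ski): {"ahz":70,"c":23,"s":27,"suk":15,"t":83,"xej":6}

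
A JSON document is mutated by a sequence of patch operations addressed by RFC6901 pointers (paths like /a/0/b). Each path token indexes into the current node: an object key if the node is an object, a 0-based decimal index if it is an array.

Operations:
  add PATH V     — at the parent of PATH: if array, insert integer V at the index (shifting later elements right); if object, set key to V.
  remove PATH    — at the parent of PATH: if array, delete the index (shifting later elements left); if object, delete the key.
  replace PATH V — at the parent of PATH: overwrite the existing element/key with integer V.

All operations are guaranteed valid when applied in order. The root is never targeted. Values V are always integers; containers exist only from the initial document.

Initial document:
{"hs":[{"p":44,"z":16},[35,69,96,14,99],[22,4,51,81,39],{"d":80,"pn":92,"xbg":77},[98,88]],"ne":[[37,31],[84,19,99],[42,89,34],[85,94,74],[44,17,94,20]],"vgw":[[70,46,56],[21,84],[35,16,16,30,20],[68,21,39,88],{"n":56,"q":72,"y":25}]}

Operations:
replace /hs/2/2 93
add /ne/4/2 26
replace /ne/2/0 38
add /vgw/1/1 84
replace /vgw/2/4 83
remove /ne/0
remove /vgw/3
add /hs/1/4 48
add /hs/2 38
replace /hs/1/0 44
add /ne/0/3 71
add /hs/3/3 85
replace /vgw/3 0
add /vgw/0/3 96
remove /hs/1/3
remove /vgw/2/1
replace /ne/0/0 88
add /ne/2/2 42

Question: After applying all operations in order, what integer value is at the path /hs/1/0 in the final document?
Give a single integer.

Answer: 44

Derivation:
After op 1 (replace /hs/2/2 93): {"hs":[{"p":44,"z":16},[35,69,96,14,99],[22,4,93,81,39],{"d":80,"pn":92,"xbg":77},[98,88]],"ne":[[37,31],[84,19,99],[42,89,34],[85,94,74],[44,17,94,20]],"vgw":[[70,46,56],[21,84],[35,16,16,30,20],[68,21,39,88],{"n":56,"q":72,"y":25}]}
After op 2 (add /ne/4/2 26): {"hs":[{"p":44,"z":16},[35,69,96,14,99],[22,4,93,81,39],{"d":80,"pn":92,"xbg":77},[98,88]],"ne":[[37,31],[84,19,99],[42,89,34],[85,94,74],[44,17,26,94,20]],"vgw":[[70,46,56],[21,84],[35,16,16,30,20],[68,21,39,88],{"n":56,"q":72,"y":25}]}
After op 3 (replace /ne/2/0 38): {"hs":[{"p":44,"z":16},[35,69,96,14,99],[22,4,93,81,39],{"d":80,"pn":92,"xbg":77},[98,88]],"ne":[[37,31],[84,19,99],[38,89,34],[85,94,74],[44,17,26,94,20]],"vgw":[[70,46,56],[21,84],[35,16,16,30,20],[68,21,39,88],{"n":56,"q":72,"y":25}]}
After op 4 (add /vgw/1/1 84): {"hs":[{"p":44,"z":16},[35,69,96,14,99],[22,4,93,81,39],{"d":80,"pn":92,"xbg":77},[98,88]],"ne":[[37,31],[84,19,99],[38,89,34],[85,94,74],[44,17,26,94,20]],"vgw":[[70,46,56],[21,84,84],[35,16,16,30,20],[68,21,39,88],{"n":56,"q":72,"y":25}]}
After op 5 (replace /vgw/2/4 83): {"hs":[{"p":44,"z":16},[35,69,96,14,99],[22,4,93,81,39],{"d":80,"pn":92,"xbg":77},[98,88]],"ne":[[37,31],[84,19,99],[38,89,34],[85,94,74],[44,17,26,94,20]],"vgw":[[70,46,56],[21,84,84],[35,16,16,30,83],[68,21,39,88],{"n":56,"q":72,"y":25}]}
After op 6 (remove /ne/0): {"hs":[{"p":44,"z":16},[35,69,96,14,99],[22,4,93,81,39],{"d":80,"pn":92,"xbg":77},[98,88]],"ne":[[84,19,99],[38,89,34],[85,94,74],[44,17,26,94,20]],"vgw":[[70,46,56],[21,84,84],[35,16,16,30,83],[68,21,39,88],{"n":56,"q":72,"y":25}]}
After op 7 (remove /vgw/3): {"hs":[{"p":44,"z":16},[35,69,96,14,99],[22,4,93,81,39],{"d":80,"pn":92,"xbg":77},[98,88]],"ne":[[84,19,99],[38,89,34],[85,94,74],[44,17,26,94,20]],"vgw":[[70,46,56],[21,84,84],[35,16,16,30,83],{"n":56,"q":72,"y":25}]}
After op 8 (add /hs/1/4 48): {"hs":[{"p":44,"z":16},[35,69,96,14,48,99],[22,4,93,81,39],{"d":80,"pn":92,"xbg":77},[98,88]],"ne":[[84,19,99],[38,89,34],[85,94,74],[44,17,26,94,20]],"vgw":[[70,46,56],[21,84,84],[35,16,16,30,83],{"n":56,"q":72,"y":25}]}
After op 9 (add /hs/2 38): {"hs":[{"p":44,"z":16},[35,69,96,14,48,99],38,[22,4,93,81,39],{"d":80,"pn":92,"xbg":77},[98,88]],"ne":[[84,19,99],[38,89,34],[85,94,74],[44,17,26,94,20]],"vgw":[[70,46,56],[21,84,84],[35,16,16,30,83],{"n":56,"q":72,"y":25}]}
After op 10 (replace /hs/1/0 44): {"hs":[{"p":44,"z":16},[44,69,96,14,48,99],38,[22,4,93,81,39],{"d":80,"pn":92,"xbg":77},[98,88]],"ne":[[84,19,99],[38,89,34],[85,94,74],[44,17,26,94,20]],"vgw":[[70,46,56],[21,84,84],[35,16,16,30,83],{"n":56,"q":72,"y":25}]}
After op 11 (add /ne/0/3 71): {"hs":[{"p":44,"z":16},[44,69,96,14,48,99],38,[22,4,93,81,39],{"d":80,"pn":92,"xbg":77},[98,88]],"ne":[[84,19,99,71],[38,89,34],[85,94,74],[44,17,26,94,20]],"vgw":[[70,46,56],[21,84,84],[35,16,16,30,83],{"n":56,"q":72,"y":25}]}
After op 12 (add /hs/3/3 85): {"hs":[{"p":44,"z":16},[44,69,96,14,48,99],38,[22,4,93,85,81,39],{"d":80,"pn":92,"xbg":77},[98,88]],"ne":[[84,19,99,71],[38,89,34],[85,94,74],[44,17,26,94,20]],"vgw":[[70,46,56],[21,84,84],[35,16,16,30,83],{"n":56,"q":72,"y":25}]}
After op 13 (replace /vgw/3 0): {"hs":[{"p":44,"z":16},[44,69,96,14,48,99],38,[22,4,93,85,81,39],{"d":80,"pn":92,"xbg":77},[98,88]],"ne":[[84,19,99,71],[38,89,34],[85,94,74],[44,17,26,94,20]],"vgw":[[70,46,56],[21,84,84],[35,16,16,30,83],0]}
After op 14 (add /vgw/0/3 96): {"hs":[{"p":44,"z":16},[44,69,96,14,48,99],38,[22,4,93,85,81,39],{"d":80,"pn":92,"xbg":77},[98,88]],"ne":[[84,19,99,71],[38,89,34],[85,94,74],[44,17,26,94,20]],"vgw":[[70,46,56,96],[21,84,84],[35,16,16,30,83],0]}
After op 15 (remove /hs/1/3): {"hs":[{"p":44,"z":16},[44,69,96,48,99],38,[22,4,93,85,81,39],{"d":80,"pn":92,"xbg":77},[98,88]],"ne":[[84,19,99,71],[38,89,34],[85,94,74],[44,17,26,94,20]],"vgw":[[70,46,56,96],[21,84,84],[35,16,16,30,83],0]}
After op 16 (remove /vgw/2/1): {"hs":[{"p":44,"z":16},[44,69,96,48,99],38,[22,4,93,85,81,39],{"d":80,"pn":92,"xbg":77},[98,88]],"ne":[[84,19,99,71],[38,89,34],[85,94,74],[44,17,26,94,20]],"vgw":[[70,46,56,96],[21,84,84],[35,16,30,83],0]}
After op 17 (replace /ne/0/0 88): {"hs":[{"p":44,"z":16},[44,69,96,48,99],38,[22,4,93,85,81,39],{"d":80,"pn":92,"xbg":77},[98,88]],"ne":[[88,19,99,71],[38,89,34],[85,94,74],[44,17,26,94,20]],"vgw":[[70,46,56,96],[21,84,84],[35,16,30,83],0]}
After op 18 (add /ne/2/2 42): {"hs":[{"p":44,"z":16},[44,69,96,48,99],38,[22,4,93,85,81,39],{"d":80,"pn":92,"xbg":77},[98,88]],"ne":[[88,19,99,71],[38,89,34],[85,94,42,74],[44,17,26,94,20]],"vgw":[[70,46,56,96],[21,84,84],[35,16,30,83],0]}
Value at /hs/1/0: 44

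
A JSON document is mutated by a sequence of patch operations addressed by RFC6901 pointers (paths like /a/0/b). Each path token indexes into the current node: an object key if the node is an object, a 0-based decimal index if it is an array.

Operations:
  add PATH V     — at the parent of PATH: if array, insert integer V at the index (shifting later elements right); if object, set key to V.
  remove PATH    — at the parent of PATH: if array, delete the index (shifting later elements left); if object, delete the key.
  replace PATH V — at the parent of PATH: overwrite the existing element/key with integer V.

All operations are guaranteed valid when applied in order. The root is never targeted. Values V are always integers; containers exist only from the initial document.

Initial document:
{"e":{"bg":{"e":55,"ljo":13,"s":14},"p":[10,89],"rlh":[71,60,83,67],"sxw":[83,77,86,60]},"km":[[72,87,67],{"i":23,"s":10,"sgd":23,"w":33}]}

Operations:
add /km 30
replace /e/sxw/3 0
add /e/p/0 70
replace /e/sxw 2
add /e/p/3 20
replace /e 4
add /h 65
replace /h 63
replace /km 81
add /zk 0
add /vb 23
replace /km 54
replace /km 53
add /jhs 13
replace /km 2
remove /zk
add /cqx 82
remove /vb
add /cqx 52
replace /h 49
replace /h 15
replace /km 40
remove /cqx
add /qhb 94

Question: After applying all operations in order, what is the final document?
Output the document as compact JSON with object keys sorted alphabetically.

After op 1 (add /km 30): {"e":{"bg":{"e":55,"ljo":13,"s":14},"p":[10,89],"rlh":[71,60,83,67],"sxw":[83,77,86,60]},"km":30}
After op 2 (replace /e/sxw/3 0): {"e":{"bg":{"e":55,"ljo":13,"s":14},"p":[10,89],"rlh":[71,60,83,67],"sxw":[83,77,86,0]},"km":30}
After op 3 (add /e/p/0 70): {"e":{"bg":{"e":55,"ljo":13,"s":14},"p":[70,10,89],"rlh":[71,60,83,67],"sxw":[83,77,86,0]},"km":30}
After op 4 (replace /e/sxw 2): {"e":{"bg":{"e":55,"ljo":13,"s":14},"p":[70,10,89],"rlh":[71,60,83,67],"sxw":2},"km":30}
After op 5 (add /e/p/3 20): {"e":{"bg":{"e":55,"ljo":13,"s":14},"p":[70,10,89,20],"rlh":[71,60,83,67],"sxw":2},"km":30}
After op 6 (replace /e 4): {"e":4,"km":30}
After op 7 (add /h 65): {"e":4,"h":65,"km":30}
After op 8 (replace /h 63): {"e":4,"h":63,"km":30}
After op 9 (replace /km 81): {"e":4,"h":63,"km":81}
After op 10 (add /zk 0): {"e":4,"h":63,"km":81,"zk":0}
After op 11 (add /vb 23): {"e":4,"h":63,"km":81,"vb":23,"zk":0}
After op 12 (replace /km 54): {"e":4,"h":63,"km":54,"vb":23,"zk":0}
After op 13 (replace /km 53): {"e":4,"h":63,"km":53,"vb":23,"zk":0}
After op 14 (add /jhs 13): {"e":4,"h":63,"jhs":13,"km":53,"vb":23,"zk":0}
After op 15 (replace /km 2): {"e":4,"h":63,"jhs":13,"km":2,"vb":23,"zk":0}
After op 16 (remove /zk): {"e":4,"h":63,"jhs":13,"km":2,"vb":23}
After op 17 (add /cqx 82): {"cqx":82,"e":4,"h":63,"jhs":13,"km":2,"vb":23}
After op 18 (remove /vb): {"cqx":82,"e":4,"h":63,"jhs":13,"km":2}
After op 19 (add /cqx 52): {"cqx":52,"e":4,"h":63,"jhs":13,"km":2}
After op 20 (replace /h 49): {"cqx":52,"e":4,"h":49,"jhs":13,"km":2}
After op 21 (replace /h 15): {"cqx":52,"e":4,"h":15,"jhs":13,"km":2}
After op 22 (replace /km 40): {"cqx":52,"e":4,"h":15,"jhs":13,"km":40}
After op 23 (remove /cqx): {"e":4,"h":15,"jhs":13,"km":40}
After op 24 (add /qhb 94): {"e":4,"h":15,"jhs":13,"km":40,"qhb":94}

Answer: {"e":4,"h":15,"jhs":13,"km":40,"qhb":94}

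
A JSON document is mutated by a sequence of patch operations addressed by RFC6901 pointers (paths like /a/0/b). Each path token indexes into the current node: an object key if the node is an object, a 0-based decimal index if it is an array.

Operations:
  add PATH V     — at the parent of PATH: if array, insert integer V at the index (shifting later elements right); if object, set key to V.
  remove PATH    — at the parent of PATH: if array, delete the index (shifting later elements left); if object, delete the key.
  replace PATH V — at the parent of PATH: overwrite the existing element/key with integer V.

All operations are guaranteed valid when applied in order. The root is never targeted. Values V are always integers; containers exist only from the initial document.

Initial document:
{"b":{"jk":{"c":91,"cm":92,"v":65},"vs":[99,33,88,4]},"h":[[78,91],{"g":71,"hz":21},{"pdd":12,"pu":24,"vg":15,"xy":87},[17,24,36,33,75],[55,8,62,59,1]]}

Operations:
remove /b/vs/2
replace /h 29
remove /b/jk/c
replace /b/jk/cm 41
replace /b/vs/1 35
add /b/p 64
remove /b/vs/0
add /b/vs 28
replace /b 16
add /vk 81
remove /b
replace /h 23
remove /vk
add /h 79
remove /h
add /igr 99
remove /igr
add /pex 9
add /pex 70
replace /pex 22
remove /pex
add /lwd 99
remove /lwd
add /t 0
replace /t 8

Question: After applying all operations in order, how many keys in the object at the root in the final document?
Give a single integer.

After op 1 (remove /b/vs/2): {"b":{"jk":{"c":91,"cm":92,"v":65},"vs":[99,33,4]},"h":[[78,91],{"g":71,"hz":21},{"pdd":12,"pu":24,"vg":15,"xy":87},[17,24,36,33,75],[55,8,62,59,1]]}
After op 2 (replace /h 29): {"b":{"jk":{"c":91,"cm":92,"v":65},"vs":[99,33,4]},"h":29}
After op 3 (remove /b/jk/c): {"b":{"jk":{"cm":92,"v":65},"vs":[99,33,4]},"h":29}
After op 4 (replace /b/jk/cm 41): {"b":{"jk":{"cm":41,"v":65},"vs":[99,33,4]},"h":29}
After op 5 (replace /b/vs/1 35): {"b":{"jk":{"cm":41,"v":65},"vs":[99,35,4]},"h":29}
After op 6 (add /b/p 64): {"b":{"jk":{"cm":41,"v":65},"p":64,"vs":[99,35,4]},"h":29}
After op 7 (remove /b/vs/0): {"b":{"jk":{"cm":41,"v":65},"p":64,"vs":[35,4]},"h":29}
After op 8 (add /b/vs 28): {"b":{"jk":{"cm":41,"v":65},"p":64,"vs":28},"h":29}
After op 9 (replace /b 16): {"b":16,"h":29}
After op 10 (add /vk 81): {"b":16,"h":29,"vk":81}
After op 11 (remove /b): {"h":29,"vk":81}
After op 12 (replace /h 23): {"h":23,"vk":81}
After op 13 (remove /vk): {"h":23}
After op 14 (add /h 79): {"h":79}
After op 15 (remove /h): {}
After op 16 (add /igr 99): {"igr":99}
After op 17 (remove /igr): {}
After op 18 (add /pex 9): {"pex":9}
After op 19 (add /pex 70): {"pex":70}
After op 20 (replace /pex 22): {"pex":22}
After op 21 (remove /pex): {}
After op 22 (add /lwd 99): {"lwd":99}
After op 23 (remove /lwd): {}
After op 24 (add /t 0): {"t":0}
After op 25 (replace /t 8): {"t":8}
Size at the root: 1

Answer: 1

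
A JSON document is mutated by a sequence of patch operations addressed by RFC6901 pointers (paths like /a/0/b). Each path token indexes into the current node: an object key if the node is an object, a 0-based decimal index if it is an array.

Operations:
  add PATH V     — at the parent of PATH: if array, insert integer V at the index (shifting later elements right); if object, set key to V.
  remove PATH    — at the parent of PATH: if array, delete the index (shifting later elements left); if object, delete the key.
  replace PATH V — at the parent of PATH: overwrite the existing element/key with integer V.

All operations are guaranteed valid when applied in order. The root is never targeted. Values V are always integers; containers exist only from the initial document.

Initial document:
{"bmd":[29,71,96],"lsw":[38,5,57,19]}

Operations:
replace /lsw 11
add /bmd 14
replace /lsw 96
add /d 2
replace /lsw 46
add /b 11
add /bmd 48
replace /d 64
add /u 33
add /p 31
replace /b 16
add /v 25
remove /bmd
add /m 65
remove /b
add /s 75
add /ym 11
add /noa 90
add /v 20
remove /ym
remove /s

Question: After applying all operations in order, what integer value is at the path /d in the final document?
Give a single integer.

Answer: 64

Derivation:
After op 1 (replace /lsw 11): {"bmd":[29,71,96],"lsw":11}
After op 2 (add /bmd 14): {"bmd":14,"lsw":11}
After op 3 (replace /lsw 96): {"bmd":14,"lsw":96}
After op 4 (add /d 2): {"bmd":14,"d":2,"lsw":96}
After op 5 (replace /lsw 46): {"bmd":14,"d":2,"lsw":46}
After op 6 (add /b 11): {"b":11,"bmd":14,"d":2,"lsw":46}
After op 7 (add /bmd 48): {"b":11,"bmd":48,"d":2,"lsw":46}
After op 8 (replace /d 64): {"b":11,"bmd":48,"d":64,"lsw":46}
After op 9 (add /u 33): {"b":11,"bmd":48,"d":64,"lsw":46,"u":33}
After op 10 (add /p 31): {"b":11,"bmd":48,"d":64,"lsw":46,"p":31,"u":33}
After op 11 (replace /b 16): {"b":16,"bmd":48,"d":64,"lsw":46,"p":31,"u":33}
After op 12 (add /v 25): {"b":16,"bmd":48,"d":64,"lsw":46,"p":31,"u":33,"v":25}
After op 13 (remove /bmd): {"b":16,"d":64,"lsw":46,"p":31,"u":33,"v":25}
After op 14 (add /m 65): {"b":16,"d":64,"lsw":46,"m":65,"p":31,"u":33,"v":25}
After op 15 (remove /b): {"d":64,"lsw":46,"m":65,"p":31,"u":33,"v":25}
After op 16 (add /s 75): {"d":64,"lsw":46,"m":65,"p":31,"s":75,"u":33,"v":25}
After op 17 (add /ym 11): {"d":64,"lsw":46,"m":65,"p":31,"s":75,"u":33,"v":25,"ym":11}
After op 18 (add /noa 90): {"d":64,"lsw":46,"m":65,"noa":90,"p":31,"s":75,"u":33,"v":25,"ym":11}
After op 19 (add /v 20): {"d":64,"lsw":46,"m":65,"noa":90,"p":31,"s":75,"u":33,"v":20,"ym":11}
After op 20 (remove /ym): {"d":64,"lsw":46,"m":65,"noa":90,"p":31,"s":75,"u":33,"v":20}
After op 21 (remove /s): {"d":64,"lsw":46,"m":65,"noa":90,"p":31,"u":33,"v":20}
Value at /d: 64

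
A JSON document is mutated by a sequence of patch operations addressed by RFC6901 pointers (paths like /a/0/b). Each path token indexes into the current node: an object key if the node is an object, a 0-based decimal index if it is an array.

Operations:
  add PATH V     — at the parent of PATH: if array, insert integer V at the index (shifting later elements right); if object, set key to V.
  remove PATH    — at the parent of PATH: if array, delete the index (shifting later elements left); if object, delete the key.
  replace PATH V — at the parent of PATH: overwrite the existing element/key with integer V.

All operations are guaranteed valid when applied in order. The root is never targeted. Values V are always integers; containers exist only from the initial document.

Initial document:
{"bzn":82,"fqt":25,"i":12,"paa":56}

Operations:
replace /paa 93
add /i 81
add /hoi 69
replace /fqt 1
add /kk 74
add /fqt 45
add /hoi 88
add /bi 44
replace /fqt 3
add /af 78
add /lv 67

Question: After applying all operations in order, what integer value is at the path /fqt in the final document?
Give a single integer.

After op 1 (replace /paa 93): {"bzn":82,"fqt":25,"i":12,"paa":93}
After op 2 (add /i 81): {"bzn":82,"fqt":25,"i":81,"paa":93}
After op 3 (add /hoi 69): {"bzn":82,"fqt":25,"hoi":69,"i":81,"paa":93}
After op 4 (replace /fqt 1): {"bzn":82,"fqt":1,"hoi":69,"i":81,"paa":93}
After op 5 (add /kk 74): {"bzn":82,"fqt":1,"hoi":69,"i":81,"kk":74,"paa":93}
After op 6 (add /fqt 45): {"bzn":82,"fqt":45,"hoi":69,"i":81,"kk":74,"paa":93}
After op 7 (add /hoi 88): {"bzn":82,"fqt":45,"hoi":88,"i":81,"kk":74,"paa":93}
After op 8 (add /bi 44): {"bi":44,"bzn":82,"fqt":45,"hoi":88,"i":81,"kk":74,"paa":93}
After op 9 (replace /fqt 3): {"bi":44,"bzn":82,"fqt":3,"hoi":88,"i":81,"kk":74,"paa":93}
After op 10 (add /af 78): {"af":78,"bi":44,"bzn":82,"fqt":3,"hoi":88,"i":81,"kk":74,"paa":93}
After op 11 (add /lv 67): {"af":78,"bi":44,"bzn":82,"fqt":3,"hoi":88,"i":81,"kk":74,"lv":67,"paa":93}
Value at /fqt: 3

Answer: 3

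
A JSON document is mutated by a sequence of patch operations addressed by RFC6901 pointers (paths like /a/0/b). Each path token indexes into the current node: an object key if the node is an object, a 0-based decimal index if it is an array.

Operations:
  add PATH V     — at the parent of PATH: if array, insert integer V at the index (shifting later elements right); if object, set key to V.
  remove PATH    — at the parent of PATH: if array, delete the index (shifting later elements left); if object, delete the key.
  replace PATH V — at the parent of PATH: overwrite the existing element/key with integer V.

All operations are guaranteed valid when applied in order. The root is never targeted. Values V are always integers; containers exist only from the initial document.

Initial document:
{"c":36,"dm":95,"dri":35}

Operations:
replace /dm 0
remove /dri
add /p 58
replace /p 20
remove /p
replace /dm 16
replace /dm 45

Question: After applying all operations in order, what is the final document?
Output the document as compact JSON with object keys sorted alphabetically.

After op 1 (replace /dm 0): {"c":36,"dm":0,"dri":35}
After op 2 (remove /dri): {"c":36,"dm":0}
After op 3 (add /p 58): {"c":36,"dm":0,"p":58}
After op 4 (replace /p 20): {"c":36,"dm":0,"p":20}
After op 5 (remove /p): {"c":36,"dm":0}
After op 6 (replace /dm 16): {"c":36,"dm":16}
After op 7 (replace /dm 45): {"c":36,"dm":45}

Answer: {"c":36,"dm":45}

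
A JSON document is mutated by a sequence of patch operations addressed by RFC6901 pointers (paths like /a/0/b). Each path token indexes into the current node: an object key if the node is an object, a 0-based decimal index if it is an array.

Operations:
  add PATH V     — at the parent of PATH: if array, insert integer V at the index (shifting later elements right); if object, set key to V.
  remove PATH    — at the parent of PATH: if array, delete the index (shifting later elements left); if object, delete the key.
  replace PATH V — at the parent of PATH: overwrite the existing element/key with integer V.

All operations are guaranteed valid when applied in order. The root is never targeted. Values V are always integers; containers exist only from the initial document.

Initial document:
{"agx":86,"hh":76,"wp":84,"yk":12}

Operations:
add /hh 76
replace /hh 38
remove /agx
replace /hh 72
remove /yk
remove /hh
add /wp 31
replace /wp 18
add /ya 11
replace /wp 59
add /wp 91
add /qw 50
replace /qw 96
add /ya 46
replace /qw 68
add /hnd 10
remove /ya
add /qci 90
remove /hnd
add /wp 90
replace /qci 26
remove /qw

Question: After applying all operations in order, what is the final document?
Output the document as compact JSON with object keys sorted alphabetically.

After op 1 (add /hh 76): {"agx":86,"hh":76,"wp":84,"yk":12}
After op 2 (replace /hh 38): {"agx":86,"hh":38,"wp":84,"yk":12}
After op 3 (remove /agx): {"hh":38,"wp":84,"yk":12}
After op 4 (replace /hh 72): {"hh":72,"wp":84,"yk":12}
After op 5 (remove /yk): {"hh":72,"wp":84}
After op 6 (remove /hh): {"wp":84}
After op 7 (add /wp 31): {"wp":31}
After op 8 (replace /wp 18): {"wp":18}
After op 9 (add /ya 11): {"wp":18,"ya":11}
After op 10 (replace /wp 59): {"wp":59,"ya":11}
After op 11 (add /wp 91): {"wp":91,"ya":11}
After op 12 (add /qw 50): {"qw":50,"wp":91,"ya":11}
After op 13 (replace /qw 96): {"qw":96,"wp":91,"ya":11}
After op 14 (add /ya 46): {"qw":96,"wp":91,"ya":46}
After op 15 (replace /qw 68): {"qw":68,"wp":91,"ya":46}
After op 16 (add /hnd 10): {"hnd":10,"qw":68,"wp":91,"ya":46}
After op 17 (remove /ya): {"hnd":10,"qw":68,"wp":91}
After op 18 (add /qci 90): {"hnd":10,"qci":90,"qw":68,"wp":91}
After op 19 (remove /hnd): {"qci":90,"qw":68,"wp":91}
After op 20 (add /wp 90): {"qci":90,"qw":68,"wp":90}
After op 21 (replace /qci 26): {"qci":26,"qw":68,"wp":90}
After op 22 (remove /qw): {"qci":26,"wp":90}

Answer: {"qci":26,"wp":90}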